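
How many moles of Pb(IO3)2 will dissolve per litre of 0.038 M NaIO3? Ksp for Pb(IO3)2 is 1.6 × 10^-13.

Pb(IO3)2(s) ⇌ Pb^2+ + 2 IO3^-
Ksp = [Pb^2+][IO3^-]^2
Let s = moles of Pb(IO3)2 that dissolve per litre. [Pb^2+] = s, [IO3^-] = 0.038 + 2s ≈ 0.038 (common-ion effect: IO3^- is already 0.038 M).
Ksp ≈ s × (0.038)^2
s = 1.1 × 10^-10 M
Check: 2s = 2.2 × 10^-10 ≪ 0.038, so the approximation is valid.

s = 1.1e-10 M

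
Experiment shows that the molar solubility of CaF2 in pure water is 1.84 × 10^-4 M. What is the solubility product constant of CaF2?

Ksp = 2.49 x 10^-11

CaF2(s) ⇌ Ca^2+(aq) + 2 F^-(aq)
Let s = molar solubility. Then [Ca^2+] = s and [F^-] = 2s.
Ksp = [Ca^2+][F^-]^2
So Ksp = s × (2s)^2 = 4s^3
With s = 1.84 × 10^-4: Ksp = 2.49 × 10^-11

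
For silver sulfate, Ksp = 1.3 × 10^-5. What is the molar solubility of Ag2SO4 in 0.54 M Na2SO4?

s = 2.5e-3 M

Ag2SO4(s) <=> 2 Ag^+(aq) + SO4^2-(aq)
Ksp = [Ag^+]^2[SO4^2-]
If s mol/L dissolves here, [Ag^+] = 2s, [SO4^2-] = 0.54 + s ≈ 0.54 (common-ion effect: SO4^2- is already 0.54 M).
Ksp ≈ (2s)^2 × 0.54
s = 2.5 × 10^-3 M
Check: s = 2.5 x 10^-3 ≪ 0.54, so the approximation is valid.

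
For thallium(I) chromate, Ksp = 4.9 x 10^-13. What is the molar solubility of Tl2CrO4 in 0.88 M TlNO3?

s = 6.3 × 10^-13 M

Tl2CrO4(s) ⇌ 2 Tl^+ + CrO4^2-
Ksp = [Tl^+]^2[CrO4^2-]
If s mol/L dissolves here, [Tl^+] = 0.88 + 2s ≈ 0.88, [CrO4^2-] = s (common-ion effect: Tl^+ is already 0.88 M).
Ksp ≈ (0.88)^2 × s
s = 6.3 × 10^-13 M
Check: 2s = 1.3 × 10^-12 ≪ 0.88, so the approximation is valid.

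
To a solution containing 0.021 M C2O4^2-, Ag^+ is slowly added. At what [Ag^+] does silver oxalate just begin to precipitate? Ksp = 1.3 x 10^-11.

Ag2C2O4(s) ⇌ 2 Ag^+ + C2O4^2-
Ksp = [Ag^+]^2[C2O4^2-]
Precipitation begins when Q = Ksp. With [C2O4^2-] = 0.021 M:
1.3 x 10^-11 = (0.021) × [Ag^+]^2
[Ag^+] = (1.3 x 10^-11 / 2.1 × 10^-2)^(1/2) = 2.5 x 10^-5 M

[Ag^+] = 2.5 x 10^-5 M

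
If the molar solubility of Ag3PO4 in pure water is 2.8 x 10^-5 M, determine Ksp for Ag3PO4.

1.7 x 10^-17

Ag3PO4(s) <=> 3 Ag^+ + PO4^3-
If s mol/L of Ag3PO4 dissolves, [Ag^+] = 3s and [PO4^3-] = s.
Ksp = [Ag^+]^3[PO4^3-]
So Ksp = (3s)^3 × s = 27s^4
With s = 2.8 × 10^-5: Ksp = 1.7 × 10^-17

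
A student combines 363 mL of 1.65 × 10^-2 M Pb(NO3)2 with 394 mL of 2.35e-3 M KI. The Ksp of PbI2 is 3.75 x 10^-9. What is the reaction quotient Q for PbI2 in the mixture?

1.18 × 10^-8

Total volume = 363 + 394 = 757 mL.
[Pb^2+] = 1.65 × 10^-2 × (363/757) = 7.912 × 10^-3 M
[I^-] = 2.35 × 10^-3 × (394/757) = 1.223 × 10^-3 M
PbI2(s) ⇌ Pb^2+(aq) + 2 I^-(aq), so Q = [Pb^2+][I^-]^2
Q = (7.912 × 10^-3)(1.223 x 10^-3)^2 = 1.18 x 10^-8
Q > Ksp, so PbI2 will precipitate.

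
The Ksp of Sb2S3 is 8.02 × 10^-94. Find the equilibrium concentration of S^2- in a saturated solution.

Sb2S3(s) <=> 2 Sb^3+ + 3 S^2-
Ksp = [Sb^3+]^2[S^2-]^3
Let s = molar solubility. Then [Sb^3+] = 2s and [S^2-] = 3s.
Substituting: Ksp = (2s)^2(3s)^3 = 108s^5
s^5 = 8.02 × 10^-94 / 108, so s = 9.422 × 10^-20 M
[S^2-] = 3s = 2.83 × 10^-19 M

2.83 × 10^-19 M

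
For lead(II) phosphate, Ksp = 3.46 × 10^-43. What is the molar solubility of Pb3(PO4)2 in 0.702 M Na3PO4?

s = 2.96 × 10^-15 M

Pb3(PO4)2(s) <=> 3 Pb^2+ + 2 PO4^3-
Ksp = [Pb^2+]^3[PO4^3-]^2
If s mol/L dissolves here, [Pb^2+] = 3s, [PO4^3-] = 0.702 + 2s ≈ 0.702 (since PO4^3- from Na3PO4 dominates).
Ksp ≈ (3s)^3 × (0.702)^2
s = 2.96 × 10^-15 M
Check: 2s = 5.9 × 10^-15 ≪ 0.702, so the approximation is valid.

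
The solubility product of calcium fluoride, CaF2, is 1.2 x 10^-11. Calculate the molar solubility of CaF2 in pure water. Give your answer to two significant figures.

CaF2(s) ⇌ Ca^2+ + 2 F^-
Ksp = [Ca^2+][F^-]^2
If s mol/L of CaF2 dissolves, [Ca^2+] = s and [F^-] = 2s.
Substituting: Ksp = s(2s)^2 = 4s^3
s = (1.2 x 10^-11 / 4)^(1/3) = 1.4 × 10^-4 M

s = 1.4e-4 M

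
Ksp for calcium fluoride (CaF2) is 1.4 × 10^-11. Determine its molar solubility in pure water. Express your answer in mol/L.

CaF2(s) ⇌ Ca^2+ + 2 F^-
Ksp = [Ca^2+][F^-]^2
If s mol/L of CaF2 dissolves, [Ca^2+] = s and [F^-] = 2s.
Substituting: Ksp = s(2s)^2 = 4s^3
s^3 = 1.4 × 10^-11 / 4, so s = 1.5 × 10^-4 M

s = 1.5 × 10^-4 M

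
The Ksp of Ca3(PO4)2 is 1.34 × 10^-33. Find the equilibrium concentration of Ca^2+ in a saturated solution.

[Ca^2+] = 3.13 × 10^-7 M

Ca3(PO4)2(s) <=> 3 Ca^2+ + 2 PO4^3-
Ksp = [Ca^2+]^3[PO4^3-]^2
For each mole of Ca3(PO4)2 that dissolves: [Ca^2+] = 3s, [PO4^3-] = 2s.
Ksp = (3s)^3(2s)^2 = 108s^5
Solving, s = (1.34 × 10^-33/108)^(1/5) = 1.044 × 10^-7 M
[Ca^2+] = 3s = 3.13 x 10^-7 M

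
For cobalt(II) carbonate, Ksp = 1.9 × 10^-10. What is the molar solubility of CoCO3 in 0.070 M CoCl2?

CoCO3(s) ⇌ Co^2+(aq) + CO3^2-(aq)
Ksp = [Co^2+][CO3^2-]
Let s be the molar solubility in this solution. [Co^2+] = 0.070 + s ≈ 0.070, [CO3^2-] = s (common-ion effect: Co^2+ is already 0.070 M).
Ksp ≈ 0.070 × s
s = 2.7 × 10^-9 M
Check: s = 2.7 × 10^-9 ≪ 0.070, so the approximation is valid.

s = 2.7 × 10^-9 M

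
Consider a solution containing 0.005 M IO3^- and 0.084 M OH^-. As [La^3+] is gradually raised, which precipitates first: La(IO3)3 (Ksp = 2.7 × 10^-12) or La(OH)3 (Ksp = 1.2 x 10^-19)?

Precipitation of each salt starts when its ion product equals its Ksp.
For La(IO3)3: 2.7 × 10^-12 = (0.005)^3 × [La^3+]  ⇒  [La^3+] = 2.2 x 10^-5 M.
For La(OH)3: 1.2 x 10^-19 = (0.084)^3 × [La^3+]  ⇒  [La^3+] = 2.0 x 10^-16 M.
The salt with the lower threshold [La^3+] precipitates first: La(OH)3.

La(OH)3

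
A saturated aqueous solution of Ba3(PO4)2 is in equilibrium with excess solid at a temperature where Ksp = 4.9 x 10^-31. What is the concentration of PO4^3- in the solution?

6.8 × 10^-7 M

Ba3(PO4)2(s) <=> 3 Ba^2+(aq) + 2 PO4^3-(aq)
Ksp = [Ba^2+]^3[PO4^3-]^2
If s mol/L of Ba3(PO4)2 dissolves, [Ba^2+] = 3s and [PO4^3-] = 2s.
Substituting: Ksp = (3s)^3(2s)^2 = 108s^5
s = (4.9 x 10^-31 / 108)^(1/5) = 3.40 × 10^-7 M
[PO4^3-] = 2s = 6.8 × 10^-7 M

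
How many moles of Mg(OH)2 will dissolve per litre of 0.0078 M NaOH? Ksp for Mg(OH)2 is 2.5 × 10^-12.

Mg(OH)2(s) <=> Mg^2+ + 2 OH^-
Ksp = [Mg^2+][OH^-]^2
Let s = moles of Mg(OH)2 that dissolve per litre. [Mg^2+] = s, [OH^-] = 0.0078 + 2s ≈ 0.0078 (since OH^- from NaOH dominates).
Ksp ≈ s × (0.0078)^2
s = 4.1 x 10^-8 M
Check: 2s = 8.2 × 10^-8 ≪ 0.0078, so the approximation is valid.

4.1e-8 M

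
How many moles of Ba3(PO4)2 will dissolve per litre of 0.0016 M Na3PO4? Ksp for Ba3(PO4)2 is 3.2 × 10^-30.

Ba3(PO4)2(s) ⇌ 3 Ba^2+(aq) + 2 PO4^3-(aq)
Ksp = [Ba^2+]^3[PO4^3-]^2
If s mol/L dissolves here, [Ba^2+] = 3s, [PO4^3-] = 0.0016 + 2s ≈ 0.0016 (since PO4^3- from Na3PO4 dominates).
Ksp ≈ (3s)^3 × (0.0016)^2
s = 3.6 × 10^-9 M
Check: 2s = 7.2 × 10^-9 ≪ 0.0016, so the approximation is valid.

s ≈ 3.6 × 10^-9 M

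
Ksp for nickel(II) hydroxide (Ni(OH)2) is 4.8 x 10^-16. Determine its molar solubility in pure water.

4.9 x 10^-6 M

Ni(OH)2(s) ⇌ Ni^2+(aq) + 2 OH^-(aq)
Ksp = [Ni^2+][OH^-]^2
For each mole of Ni(OH)2 that dissolves: [Ni^2+] = s, [OH^-] = 2s.
Substituting: Ksp = s(2s)^2 = 4s^3
s^3 = 4.8 x 10^-16 / 4, so s = 4.9 × 10^-6 M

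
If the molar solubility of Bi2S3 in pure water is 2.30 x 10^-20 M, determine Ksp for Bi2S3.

Bi2S3(s) ⇌ 2 Bi^3+ + 3 S^2-
If s mol/L of Bi2S3 dissolves, [Bi^3+] = 2s and [S^2-] = 3s.
Ksp = [Bi^3+]^2[S^2-]^3
Substituting: Ksp = (2s)^2(3s)^3 = 108s^5
Ksp = 108 × (2.30 × 10^-20)^5 = 6.95 × 10^-97

Ksp ≈ 6.95e-97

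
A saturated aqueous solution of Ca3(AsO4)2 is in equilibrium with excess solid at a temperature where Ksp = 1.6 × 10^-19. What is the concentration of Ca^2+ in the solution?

2.0 x 10^-4 M

Ca3(AsO4)2(s) ⇌ 3 Ca^2+ + 2 AsO4^3-
Ksp = [Ca^2+]^3[AsO4^3-]^2
With molar solubility s: [Ca^2+] = 3s, [AsO4^3-] = 2s.
Ksp = (3s)^3(2s)^2 = 108s^5
Solving, s = (1.6 × 10^-19/108)^(1/5) = 6.83 x 10^-5 M
[Ca^2+] = 3s = 2.0 × 10^-4 M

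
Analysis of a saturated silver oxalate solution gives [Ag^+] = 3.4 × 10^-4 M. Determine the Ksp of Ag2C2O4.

Ag2C2O4(s) ⇌ 2 Ag^+ + C2O4^2-
Stoichiometry gives [C2O4^2-] = (1/2)[Ag^+] = 1.70 x 10^-4 M.
Ksp = [Ag^+]^2[C2O4^2-]
Ksp = (3.4 x 10^-4)^2 × 1.70 × 10^-4 = 2.0 × 10^-11

Ksp = 2.0e-11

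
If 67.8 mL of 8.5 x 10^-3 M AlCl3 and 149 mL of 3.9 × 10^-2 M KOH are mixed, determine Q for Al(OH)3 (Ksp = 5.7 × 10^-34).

Total volume = 67.8 + 149 = 216.8 mL.
[Al^3+] = 8.5 x 10^-3 × (67.8/216.8) = 2.66 x 10^-3 M
[OH^-] = 3.9 × 10^-2 × (149/216.8) = 2.68 x 10^-2 M
Al(OH)3(s) ⇌ Al^3+(aq) + 3 OH^-(aq), so Q = [Al^3+][OH^-]^3
Q = (2.66 × 10^-3)(2.68 x 10^-2)^3 = 5.1 × 10^-8
Q > Ksp, so Al(OH)3 will precipitate.

5.1 × 10^-8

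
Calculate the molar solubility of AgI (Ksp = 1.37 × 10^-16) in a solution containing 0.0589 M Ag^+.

AgI(s) <=> Ag^+ + I^-
Ksp = [Ag^+][I^-]
Let s be the molar solubility in this solution. [Ag^+] = 0.0589 + s ≈ 0.0589, [I^-] = s (since the Ag^+ already present dominates).
Ksp ≈ 0.0589 × s
s = 2.33 × 10^-15 M
Check: s = 2.3 × 10^-15 ≪ 0.0589, so the approximation is valid.

s ≈ 2.33e-15 M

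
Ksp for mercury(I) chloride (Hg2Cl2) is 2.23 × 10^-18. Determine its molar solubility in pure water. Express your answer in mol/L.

Hg2Cl2(s) <=> Hg2^2+(aq) + 2 Cl^-(aq)
Ksp = [Hg2^2+][Cl^-]^2
With molar solubility s: [Hg2^2+] = s, [Cl^-] = 2s.
So Ksp = s × (2s)^2 = 4s^3
s = (2.23 × 10^-18 / 4)^(1/3) = 8.23 × 10^-7 M

s ≈ 8.23 × 10^-7 M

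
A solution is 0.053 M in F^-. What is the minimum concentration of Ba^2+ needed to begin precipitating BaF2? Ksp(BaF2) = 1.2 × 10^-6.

BaF2(s) ⇌ Ba^2+ + 2 F^-
Ksp = [Ba^2+][F^-]^2
Precipitation begins when Q = Ksp. With [F^-] = 0.053 M:
1.2 × 10^-6 = (0.053)^2 × [Ba^2+]
[Ba^2+] = (1.2 × 10^-6 / 2.81 × 10^-3) = 4.3 × 10^-4 M

4.3e-4 M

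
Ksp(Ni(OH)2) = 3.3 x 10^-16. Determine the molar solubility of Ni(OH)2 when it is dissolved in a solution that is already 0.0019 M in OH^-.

9.1 × 10^-11 M

Ni(OH)2(s) <=> Ni^2+(aq) + 2 OH^-(aq)
Ksp = [Ni^2+][OH^-]^2
Let s be the molar solubility in this solution. [Ni^2+] = s, [OH^-] = 0.0019 + 2s ≈ 0.0019 (Ksp is small, so little additional dissolves).
Ksp ≈ s × (0.0019)^2
s = 9.1 × 10^-11 M
Check: 2s = 1.8 x 10^-10 ≪ 0.0019, so the approximation is valid.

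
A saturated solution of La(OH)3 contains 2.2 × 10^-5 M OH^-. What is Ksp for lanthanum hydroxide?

Ksp ≈ 7.8 × 10^-20

La(OH)3(s) ⇌ La^3+ + 3 OH^-
Stoichiometry gives [La^3+] = (1/3)[OH^-] = 7.33 × 10^-6 M.
Ksp = [La^3+][OH^-]^3
Ksp = 7.33 × 10^-6 × (2.2 × 10^-5)^3 = 7.8 x 10^-20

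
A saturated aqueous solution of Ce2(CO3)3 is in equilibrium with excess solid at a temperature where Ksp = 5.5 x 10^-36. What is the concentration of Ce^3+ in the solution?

[Ce^3+] = 7.0e-8 M

Ce2(CO3)3(s) ⇌ 2 Ce^3+(aq) + 3 CO3^2-(aq)
Ksp = [Ce^3+]^2[CO3^2-]^3
With molar solubility s: [Ce^3+] = 2s, [CO3^2-] = 3s.
So Ksp = (2s)^2 × (3s)^3 = 108s^5
s = (5.5 x 10^-36 / 108)^(1/5) = 3.48 x 10^-8 M
[Ce^3+] = 2s = 7.0 x 10^-8 M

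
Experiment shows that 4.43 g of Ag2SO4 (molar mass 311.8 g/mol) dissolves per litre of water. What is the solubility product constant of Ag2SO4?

Molar solubility s = (4.43 g/L) / (311.8 g/mol) = 1.421 x 10^-2 M.
Ag2SO4(s) <=> 2 Ag^+ + SO4^2-
For each mole of Ag2SO4 that dissolves: [Ag^+] = 2s, [SO4^2-] = s.
Ksp = [Ag^+]^2[SO4^2-]
So Ksp = (2s)^2 × s = 4s^3
With s = 1.421 × 10^-2: Ksp = 1.15 × 10^-5

Ksp = 1.15 × 10^-5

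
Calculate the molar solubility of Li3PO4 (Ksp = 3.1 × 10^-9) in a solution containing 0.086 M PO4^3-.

Li3PO4(s) ⇌ 3 Li^+ + PO4^3-
Ksp = [Li^+]^3[PO4^3-]
Let s = moles of Li3PO4 that dissolve per litre. [Li^+] = 3s, [PO4^3-] = 0.086 + s ≈ 0.086 (Ksp is small, so little additional dissolves).
Ksp ≈ (3s)^3 × 0.086
s = 1.1 × 10^-3 M
Check: s = 1.1 × 10^-3 ≪ 0.086, so the approximation is valid.

s = 1.1 × 10^-3 M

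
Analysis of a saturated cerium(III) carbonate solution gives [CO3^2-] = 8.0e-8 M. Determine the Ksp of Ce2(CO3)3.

Ce2(CO3)3(s) ⇌ 2 Ce^3+(aq) + 3 CO3^2-(aq)
Stoichiometry gives [Ce^3+] = (2/3)[CO3^2-] = 5.33 x 10^-8 M.
Ksp = [Ce^3+]^2[CO3^2-]^3
Ksp = (5.33 × 10^-8)^2 × (8.0 × 10^-8)^3 = 1.5 × 10^-36

Ksp = 1.5 × 10^-36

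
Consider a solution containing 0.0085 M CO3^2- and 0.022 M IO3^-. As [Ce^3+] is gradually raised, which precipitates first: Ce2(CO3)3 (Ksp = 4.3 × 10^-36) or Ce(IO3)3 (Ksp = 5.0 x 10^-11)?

Ce2(CO3)3

Each salt begins to precipitate when Q = Ksp, i.e. when [Ce^3+] reaches its threshold.
For Ce2(CO3)3: 4.3 × 10^-36 = (0.0085)^3 × [Ce^3+]^2  ⇒  [Ce^3+] = 2.6 × 10^-15 M.
For Ce(IO3)3: 5.0 x 10^-11 = (0.022)^3 × [Ce^3+]  ⇒  [Ce^3+] = 4.7 x 10^-6 M.
The salt with the lower threshold [Ce^3+] precipitates first: Ce2(CO3)3.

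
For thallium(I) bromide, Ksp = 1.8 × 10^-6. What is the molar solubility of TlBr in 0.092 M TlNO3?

TlBr(s) ⇌ Tl^+ + Br^-
Ksp = [Tl^+][Br^-]
Let s be the molar solubility in this solution. [Tl^+] = 0.092 + s ≈ 0.092, [Br^-] = s (Ksp is small, so little additional dissolves).
Ksp ≈ 0.092 × s
s = 2.0 × 10^-5 M
Check: s = 2.0 × 10^-5 ≪ 0.092, so the approximation is valid.

2.0 x 10^-5 M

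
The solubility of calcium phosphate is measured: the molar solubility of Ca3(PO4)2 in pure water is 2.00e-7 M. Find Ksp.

3.46 x 10^-32

Ca3(PO4)2(s) <=> 3 Ca^2+(aq) + 2 PO4^3-(aq)
For each mole of Ca3(PO4)2 that dissolves: [Ca^2+] = 3s, [PO4^3-] = 2s.
Ksp = [Ca^2+]^3[PO4^3-]^2
Ksp = (3s)^3(2s)^2 = 108s^5
Ksp = 108 × (2.00 × 10^-7)^5 = 3.46 x 10^-32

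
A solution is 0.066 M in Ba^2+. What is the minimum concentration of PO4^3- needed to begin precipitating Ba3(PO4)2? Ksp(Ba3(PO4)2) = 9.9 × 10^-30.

Ba3(PO4)2(s) ⇌ 3 Ba^2+(aq) + 2 PO4^3-(aq)
Ksp = [Ba^2+]^3[PO4^3-]^2
Precipitation begins when Q = Ksp. With [Ba^2+] = 0.066 M:
9.9 × 10^-30 = (0.066)^3 × [PO4^3-]^2
[PO4^3-] = (9.9 × 10^-30 / 2.87 × 10^-4)^(1/2) = 1.9 × 10^-13 M

1.9e-13 M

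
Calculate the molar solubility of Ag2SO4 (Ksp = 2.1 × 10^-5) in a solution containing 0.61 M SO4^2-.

s ≈ 2.9e-3 M

Ag2SO4(s) ⇌ 2 Ag^+ + SO4^2-
Ksp = [Ag^+]^2[SO4^2-]
Let s = moles of Ag2SO4 that dissolve per litre. [Ag^+] = 2s, [SO4^2-] = 0.61 + s ≈ 0.61 (since the SO4^2- already present dominates).
Ksp ≈ (2s)^2 × 0.61
s = 2.9 × 10^-3 M
Check: s = 2.9 × 10^-3 ≪ 0.61, so the approximation is valid.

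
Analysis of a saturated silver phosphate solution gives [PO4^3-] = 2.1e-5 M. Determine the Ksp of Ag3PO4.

Ksp = 5.3e-18

Ag3PO4(s) ⇌ 3 Ag^+ + PO4^3-
Stoichiometry gives [Ag^+] = (3/1)[PO4^3-] = 6.30 x 10^-5 M.
Ksp = [Ag^+]^3[PO4^3-]
Ksp = (6.30 x 10^-5)^3 × 2.1 × 10^-5 = 5.3 × 10^-18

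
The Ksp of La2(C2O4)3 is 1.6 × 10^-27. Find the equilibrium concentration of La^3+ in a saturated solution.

La2(C2O4)3(s) ⇌ 2 La^3+ + 3 C2O4^2-
Ksp = [La^3+]^2[C2O4^2-]^3
Let s = molar solubility. Then [La^3+] = 2s and [C2O4^2-] = 3s.
Ksp = (2s)^2(3s)^3 = 108s^5
s^5 = 1.6 × 10^-27 / 108, so s = 1.71 x 10^-6 M
[La^3+] = 2s = 3.4 × 10^-6 M

[La^3+] ≈ 3.4e-6 M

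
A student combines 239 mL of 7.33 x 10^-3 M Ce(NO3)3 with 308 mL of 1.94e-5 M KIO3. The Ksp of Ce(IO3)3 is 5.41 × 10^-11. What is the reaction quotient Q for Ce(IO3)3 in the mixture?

Total volume = 239 + 308 = 547 mL.
[Ce^3+] = 7.33 x 10^-3 × (239/547) = 3.203 × 10^-3 M
[IO3^-] = 1.94 × 10^-5 × (308/547) = 1.092 × 10^-5 M
Ce(IO3)3(s) <=> Ce^3+(aq) + 3 IO3^-(aq), so Q = [Ce^3+][IO3^-]^3
Q = (3.203 × 10^-3)(1.092 x 10^-5)^3 = 4.17 x 10^-18
Q < Ksp, so no precipitate of Ce(IO3)3 forms.

Q = 4.17e-18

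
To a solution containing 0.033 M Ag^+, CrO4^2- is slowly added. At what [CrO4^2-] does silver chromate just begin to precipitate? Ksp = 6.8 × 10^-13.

[CrO4^2-] = 6.2e-10 M

Ag2CrO4(s) <=> 2 Ag^+(aq) + CrO4^2-(aq)
Ksp = [Ag^+]^2[CrO4^2-]
Precipitation begins when Q = Ksp. With [Ag^+] = 0.033 M:
6.8 × 10^-13 = (0.033)^2 × [CrO4^2-]
[CrO4^2-] = (6.8 × 10^-13 / 1.09 × 10^-3) = 6.2 x 10^-10 M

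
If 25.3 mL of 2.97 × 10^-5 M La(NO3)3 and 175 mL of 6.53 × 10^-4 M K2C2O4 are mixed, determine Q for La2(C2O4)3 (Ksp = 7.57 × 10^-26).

2.61 x 10^-21

Total volume = 25.3 + 175 = 200.3 mL.
[La^3+] = 2.97 x 10^-5 × (25.3/200.3) = 3.751 x 10^-6 M
[C2O4^2-] = 6.53 x 10^-4 × (175/200.3) = 5.705 × 10^-4 M
La2(C2O4)3(s) ⇌ 2 La^3+ + 3 C2O4^2-, so Q = [La^3+]^2[C2O4^2-]^3
Q = (3.751 x 10^-6)^2(5.705 × 10^-4)^3 = 2.61 × 10^-21
Q > Ksp, so La2(C2O4)3 will precipitate.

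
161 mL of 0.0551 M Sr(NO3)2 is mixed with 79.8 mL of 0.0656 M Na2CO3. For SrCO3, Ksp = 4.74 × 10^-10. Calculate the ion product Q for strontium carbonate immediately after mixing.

Total volume = 161 + 79.8 = 240.8 mL.
[Sr^2+] = 5.51 × 10^-2 × (161/240.8) = 3.684 x 10^-2 M
[CO3^2-] = 6.56 × 10^-2 × (79.8/240.8) = 2.174 x 10^-2 M
SrCO3(s) ⇌ Sr^2+(aq) + CO3^2-(aq), so Q = [Sr^2+][CO3^2-]
Q = (3.684 × 10^-2)(2.174 x 10^-2) = 8.01 × 10^-4
Q > Ksp, so SrCO3 will precipitate.

Q = 8.01 × 10^-4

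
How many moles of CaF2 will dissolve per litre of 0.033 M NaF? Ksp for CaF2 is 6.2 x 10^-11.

CaF2(s) ⇌ Ca^2+ + 2 F^-
Ksp = [Ca^2+][F^-]^2
Let s = moles of CaF2 that dissolve per litre. [Ca^2+] = s, [F^-] = 0.033 + 2s ≈ 0.033 (Ksp is small, so little additional dissolves).
Ksp ≈ s × (0.033)^2
s = 5.7 x 10^-8 M
Check: 2s = 1.1 × 10^-7 ≪ 0.033, so the approximation is valid.

s = 5.7 x 10^-8 M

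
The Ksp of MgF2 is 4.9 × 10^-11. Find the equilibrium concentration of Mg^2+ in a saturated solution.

2.3 x 10^-4 M

MgF2(s) <=> Mg^2+ + 2 F^-
Ksp = [Mg^2+][F^-]^2
For each mole of MgF2 that dissolves: [Mg^2+] = s, [F^-] = 2s.
Ksp = s(2s)^2 = 4s^3
s = (4.9 × 10^-11 / 4)^(1/3) = 2.31 × 10^-4 M
[Mg^2+] = s = 2.3 × 10^-4 M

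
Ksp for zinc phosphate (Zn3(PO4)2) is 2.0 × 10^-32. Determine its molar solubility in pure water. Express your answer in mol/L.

Zn3(PO4)2(s) <=> 3 Zn^2+(aq) + 2 PO4^3-(aq)
Ksp = [Zn^2+]^3[PO4^3-]^2
If s mol/L of Zn3(PO4)2 dissolves, [Zn^2+] = 3s and [PO4^3-] = 2s.
Substituting: Ksp = (3s)^3(2s)^2 = 108s^5
Solving, s = (2.0 × 10^-32/108)^(1/5) = 1.8 × 10^-7 M

1.8e-7 M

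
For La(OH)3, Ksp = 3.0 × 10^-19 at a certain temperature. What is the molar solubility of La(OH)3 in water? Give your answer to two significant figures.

La(OH)3(s) ⇌ La^3+(aq) + 3 OH^-(aq)
Ksp = [La^3+][OH^-]^3
If s mol/L of La(OH)3 dissolves, [La^3+] = s and [OH^-] = 3s.
Substituting: Ksp = s(3s)^3 = 27s^4
s = (3.0 × 10^-19 / 27)^(1/4) = 1.0 × 10^-5 M

1.0 x 10^-5 M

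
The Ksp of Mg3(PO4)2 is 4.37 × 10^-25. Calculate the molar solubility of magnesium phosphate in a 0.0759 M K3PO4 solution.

Mg3(PO4)2(s) <=> 3 Mg^2+(aq) + 2 PO4^3-(aq)
Ksp = [Mg^2+]^3[PO4^3-]^2
If s mol/L dissolves here, [Mg^2+] = 3s, [PO4^3-] = 0.0759 + 2s ≈ 0.0759 (common-ion effect: PO4^3- is already 0.0759 M).
Ksp ≈ (3s)^3 × (0.0759)^2
s = 1.41 × 10^-8 M
Check: 2s = 2.8 x 10^-8 ≪ 0.0759, so the approximation is valid.

1.41e-8 M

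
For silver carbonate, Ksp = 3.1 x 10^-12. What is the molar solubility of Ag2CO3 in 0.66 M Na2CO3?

s = 1.1 × 10^-6 M

Ag2CO3(s) <=> 2 Ag^+(aq) + CO3^2-(aq)
Ksp = [Ag^+]^2[CO3^2-]
Let s = moles of Ag2CO3 that dissolve per litre. [Ag^+] = 2s, [CO3^2-] = 0.66 + s ≈ 0.66 (common-ion effect: CO3^2- is already 0.66 M).
Ksp ≈ (2s)^2 × 0.66
s = 1.1 × 10^-6 M
Check: s = 1.1 × 10^-6 ≪ 0.66, so the approximation is valid.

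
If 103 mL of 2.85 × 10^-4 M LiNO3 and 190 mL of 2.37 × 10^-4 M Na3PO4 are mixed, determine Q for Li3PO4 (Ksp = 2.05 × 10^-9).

Total volume = 103 + 190 = 293 mL.
[Li^+] = 2.85 x 10^-4 × (103/293) = 1.002 × 10^-4 M
[PO4^3-] = 2.37 × 10^-4 × (190/293) = 1.537 × 10^-4 M
Li3PO4(s) <=> 3 Li^+(aq) + PO4^3-(aq), so Q = [Li^+]^3[PO4^3-]
Q = (1.002 × 10^-4)^3(1.537 x 10^-4) = 1.55 × 10^-16
Q < Ksp, so no precipitate of Li3PO4 forms.

1.55e-16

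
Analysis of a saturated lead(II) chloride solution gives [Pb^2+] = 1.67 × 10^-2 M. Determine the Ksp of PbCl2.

PbCl2(s) ⇌ Pb^2+(aq) + 2 Cl^-(aq)
Stoichiometry gives [Cl^-] = (2/1)[Pb^2+] = 3.340 × 10^-2 M.
Ksp = [Pb^2+][Cl^-]^2
Ksp = 1.67 x 10^-2 × (3.340 × 10^-2)^2 = 1.86 × 10^-5

1.86e-5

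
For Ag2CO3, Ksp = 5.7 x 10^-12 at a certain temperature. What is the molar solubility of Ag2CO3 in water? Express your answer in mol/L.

Ag2CO3(s) <=> 2 Ag^+(aq) + CO3^2-(aq)
Ksp = [Ag^+]^2[CO3^2-]
For each mole of Ag2CO3 that dissolves: [Ag^+] = 2s, [CO3^2-] = s.
Ksp = (2s)^2s = 4s^3
s^3 = 5.7 x 10^-12 / 4, so s = 1.1 x 10^-4 M

s = 1.1e-4 M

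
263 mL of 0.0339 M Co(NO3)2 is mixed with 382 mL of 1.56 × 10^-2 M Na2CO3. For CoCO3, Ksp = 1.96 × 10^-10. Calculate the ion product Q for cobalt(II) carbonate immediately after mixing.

Total volume = 263 + 382 = 645 mL.
[Co^2+] = 3.39 x 10^-2 × (263/645) = 1.382 × 10^-2 M
[CO3^2-] = 1.56 × 10^-2 × (382/645) = 9.239 x 10^-3 M
CoCO3(s) ⇌ Co^2+(aq) + CO3^2-(aq), so Q = [Co^2+][CO3^2-]
Q = (1.382 x 10^-2)(9.239 × 10^-3) = 1.28 × 10^-4
Q > Ksp, so CoCO3 will precipitate.

Q ≈ 1.28 x 10^-4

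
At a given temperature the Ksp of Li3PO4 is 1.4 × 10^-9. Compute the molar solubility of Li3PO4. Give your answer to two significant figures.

s = 2.7 × 10^-3 M

Li3PO4(s) ⇌ 3 Li^+ + PO4^3-
Ksp = [Li^+]^3[PO4^3-]
With molar solubility s: [Li^+] = 3s, [PO4^3-] = s.
Substituting: Ksp = (3s)^3s = 27s^4
s = (1.4 × 10^-9 / 27)^(1/4) = 2.7 × 10^-3 M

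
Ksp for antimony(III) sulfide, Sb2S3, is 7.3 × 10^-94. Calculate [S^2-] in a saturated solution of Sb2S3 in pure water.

Sb2S3(s) <=> 2 Sb^3+(aq) + 3 S^2-(aq)
Ksp = [Sb^3+]^2[S^2-]^3
For each mole of Sb2S3 that dissolves: [Sb^3+] = 2s, [S^2-] = 3s.
So Ksp = (2s)^2 × (3s)^3 = 108s^5
s = (7.3 × 10^-94 / 108)^(1/5) = 9.25 × 10^-20 M
[S^2-] = 3s = 2.8 x 10^-19 M

[S^2-] = 2.8 × 10^-19 M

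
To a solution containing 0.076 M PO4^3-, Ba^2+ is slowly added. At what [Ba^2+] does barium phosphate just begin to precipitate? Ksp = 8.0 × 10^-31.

[Ba^2+] ≈ 5.2 × 10^-10 M

Ba3(PO4)2(s) <=> 3 Ba^2+(aq) + 2 PO4^3-(aq)
Ksp = [Ba^2+]^3[PO4^3-]^2
Precipitation begins when Q = Ksp. With [PO4^3-] = 0.076 M:
8.0 × 10^-31 = (0.076)^2 × [Ba^2+]^3
[Ba^2+] = (8.0 × 10^-31 / 5.78 × 10^-3)^(1/3) = 5.2 × 10^-10 M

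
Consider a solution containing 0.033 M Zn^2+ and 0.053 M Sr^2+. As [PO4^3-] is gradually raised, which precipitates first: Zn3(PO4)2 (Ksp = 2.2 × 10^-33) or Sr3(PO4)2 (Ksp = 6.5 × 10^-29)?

Zn3(PO4)2

Each salt begins to precipitate when Q = Ksp, i.e. when [PO4^3-] reaches its threshold.
For Zn3(PO4)2: 2.2 × 10^-33 = (0.033)^3 × [PO4^3-]^2  ⇒  [PO4^3-] = 7.8 × 10^-15 M.
For Sr3(PO4)2: 6.5 × 10^-29 = (0.053)^3 × [PO4^3-]^2  ⇒  [PO4^3-] = 6.6 x 10^-13 M.
The salt with the lower threshold [PO4^3-] precipitates first: Zn3(PO4)2.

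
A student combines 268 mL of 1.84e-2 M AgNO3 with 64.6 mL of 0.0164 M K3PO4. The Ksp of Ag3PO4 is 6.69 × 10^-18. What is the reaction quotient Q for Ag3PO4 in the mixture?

1.04 x 10^-8

Total volume = 268 + 64.6 = 332.6 mL.
[Ag^+] = 1.84 x 10^-2 × (268/332.6) = 1.483 × 10^-2 M
[PO4^3-] = 1.64 × 10^-2 × (64.6/332.6) = 3.185 × 10^-3 M
Ag3PO4(s) ⇌ 3 Ag^+ + PO4^3-, so Q = [Ag^+]^3[PO4^3-]
Q = (1.483 × 10^-2)^3(3.185 × 10^-3) = 1.04 x 10^-8
Q > Ksp, so Ag3PO4 will precipitate.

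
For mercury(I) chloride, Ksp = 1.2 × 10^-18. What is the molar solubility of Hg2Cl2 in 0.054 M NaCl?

Hg2Cl2(s) ⇌ Hg2^2+(aq) + 2 Cl^-(aq)
Ksp = [Hg2^2+][Cl^-]^2
Let s = moles of Hg2Cl2 that dissolve per litre. [Hg2^2+] = s, [Cl^-] = 0.054 + 2s ≈ 0.054 (common-ion effect: Cl^- is already 0.054 M).
Ksp ≈ s × (0.054)^2
s = 4.1 x 10^-16 M
Check: 2s = 8.2 × 10^-16 ≪ 0.054, so the approximation is valid.

s = 4.1e-16 M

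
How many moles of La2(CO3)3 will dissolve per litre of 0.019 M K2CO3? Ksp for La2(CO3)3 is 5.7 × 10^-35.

s ≈ 1.4e-15 M

La2(CO3)3(s) <=> 2 La^3+ + 3 CO3^2-
Ksp = [La^3+]^2[CO3^2-]^3
Let s = moles of La2(CO3)3 that dissolve per litre. [La^3+] = 2s, [CO3^2-] = 0.019 + 3s ≈ 0.019 (since CO3^2- from K2CO3 dominates).
Ksp ≈ (2s)^2 × (0.019)^3
s = 1.4 × 10^-15 M
Check: 3s = 4.3 x 10^-15 ≪ 0.019, so the approximation is valid.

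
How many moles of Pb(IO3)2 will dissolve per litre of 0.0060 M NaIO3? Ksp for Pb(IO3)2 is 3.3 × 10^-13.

Pb(IO3)2(s) ⇌ Pb^2+ + 2 IO3^-
Ksp = [Pb^2+][IO3^-]^2
Let s be the molar solubility in this solution. [Pb^2+] = s, [IO3^-] = 0.0060 + 2s ≈ 0.0060 (common-ion effect: IO3^- is already 0.0060 M).
Ksp ≈ s × (0.0060)^2
s = 9.2 × 10^-9 M
Check: 2s = 1.8 x 10^-8 ≪ 0.0060, so the approximation is valid.

s = 9.2 × 10^-9 M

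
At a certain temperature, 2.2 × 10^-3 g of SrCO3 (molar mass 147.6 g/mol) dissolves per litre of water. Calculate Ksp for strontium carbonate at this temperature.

Molar solubility s = (2.2 × 10^-3 g/L) / (147.6 g/mol) = 1.49 x 10^-5 M.
SrCO3(s) <=> Sr^2+ + CO3^2-
If s mol/L of SrCO3 dissolves, [Sr^2+] = s and [CO3^2-] = s.
Ksp = [Sr^2+][CO3^2-]
Ksp = s × s = s^2
Ksp = (1.49 × 10^-5)^2 = 2.2 x 10^-10

Ksp = 2.2 x 10^-10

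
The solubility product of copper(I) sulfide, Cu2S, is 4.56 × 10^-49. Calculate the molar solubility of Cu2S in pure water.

Cu2S(s) ⇌ 2 Cu^+(aq) + S^2-(aq)
Ksp = [Cu^+]^2[S^2-]
With molar solubility s: [Cu^+] = 2s, [S^2-] = s.
Substituting: Ksp = (2s)^2s = 4s^3
Solving, s = (4.56 × 10^-49/4)^(1/3) = 4.85 × 10^-17 M

s = 4.85 × 10^-17 M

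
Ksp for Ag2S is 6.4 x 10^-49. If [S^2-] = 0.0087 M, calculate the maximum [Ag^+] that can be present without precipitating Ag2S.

[Ag^+] ≈ 8.6 x 10^-24 M

Ag2S(s) <=> 2 Ag^+ + S^2-
Ksp = [Ag^+]^2[S^2-]
Precipitation begins when Q = Ksp. With [S^2-] = 0.0087 M:
6.4 x 10^-49 = (0.0087) × [Ag^+]^2
[Ag^+] = (6.4 x 10^-49 / 8.7 × 10^-3)^(1/2) = 8.6 x 10^-24 M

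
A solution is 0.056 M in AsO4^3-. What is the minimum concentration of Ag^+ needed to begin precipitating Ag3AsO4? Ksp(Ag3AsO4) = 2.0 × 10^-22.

[Ag^+] = 1.5 × 10^-7 M

Ag3AsO4(s) ⇌ 3 Ag^+(aq) + AsO4^3-(aq)
Ksp = [Ag^+]^3[AsO4^3-]
Precipitation begins when Q = Ksp. With [AsO4^3-] = 0.056 M:
2.0 × 10^-22 = (0.056) × [Ag^+]^3
[Ag^+] = (2.0 × 10^-22 / 5.6 × 10^-2)^(1/3) = 1.5 x 10^-7 M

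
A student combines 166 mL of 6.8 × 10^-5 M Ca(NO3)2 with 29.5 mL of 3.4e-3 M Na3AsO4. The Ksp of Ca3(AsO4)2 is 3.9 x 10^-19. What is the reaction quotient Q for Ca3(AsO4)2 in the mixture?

Total volume = 166 + 29.5 = 195.5 mL.
[Ca^2+] = 6.8 x 10^-5 × (166/195.5) = 5.77 x 10^-5 M
[AsO4^3-] = 3.4 x 10^-3 × (29.5/195.5) = 5.13 × 10^-4 M
Ca3(AsO4)2(s) <=> 3 Ca^2+(aq) + 2 AsO4^3-(aq), so Q = [Ca^2+]^3[AsO4^3-]^2
Q = (5.77 × 10^-5)^3(5.13 × 10^-4)^2 = 5.1 x 10^-20
Q < Ksp, so no precipitate of Ca3(AsO4)2 forms.

5.1e-20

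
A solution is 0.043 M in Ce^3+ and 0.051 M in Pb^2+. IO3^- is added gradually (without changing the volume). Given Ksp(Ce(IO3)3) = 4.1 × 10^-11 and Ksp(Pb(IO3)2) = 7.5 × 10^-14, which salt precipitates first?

Pb(IO3)2

Precipitation of each salt starts when its ion product equals its Ksp.
For Ce(IO3)3: 4.1 × 10^-11 = 0.043 × [IO3^-]^3  ⇒  [IO3^-] = 9.8 x 10^-4 M.
For Pb(IO3)2: 7.5 × 10^-14 = 0.051 × [IO3^-]^2  ⇒  [IO3^-] = 1.2 × 10^-6 M.
The salt with the lower threshold [IO3^-] precipitates first: Pb(IO3)2.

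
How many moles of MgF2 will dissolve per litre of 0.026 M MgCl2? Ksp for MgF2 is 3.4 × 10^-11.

MgF2(s) ⇌ Mg^2+ + 2 F^-
Ksp = [Mg^2+][F^-]^2
If s mol/L dissolves here, [Mg^2+] = 0.026 + s ≈ 0.026, [F^-] = 2s (common-ion effect: Mg^2+ is already 0.026 M).
Ksp ≈ 0.026 × (2s)^2
s = 1.8 x 10^-5 M
Check: s = 1.8 × 10^-5 ≪ 0.026, so the approximation is valid.

s ≈ 1.8e-5 M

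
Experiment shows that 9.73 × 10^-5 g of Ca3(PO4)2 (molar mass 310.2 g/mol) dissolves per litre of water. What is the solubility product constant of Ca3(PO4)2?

Ksp ≈ 3.28 × 10^-31

Molar solubility s = (9.73 x 10^-5 g/L) / (310.2 g/mol) = 3.137 × 10^-7 M.
Ca3(PO4)2(s) <=> 3 Ca^2+(aq) + 2 PO4^3-(aq)
If s mol/L of Ca3(PO4)2 dissolves, [Ca^2+] = 3s and [PO4^3-] = 2s.
Ksp = [Ca^2+]^3[PO4^3-]^2
Substituting: Ksp = (3s)^3(2s)^2 = 108s^5
With s = 3.137 x 10^-7: Ksp = 3.28 x 10^-31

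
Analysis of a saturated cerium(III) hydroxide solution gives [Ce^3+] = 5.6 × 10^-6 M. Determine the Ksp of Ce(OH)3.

Ce(OH)3(s) <=> Ce^3+ + 3 OH^-
Stoichiometry gives [OH^-] = (3/1)[Ce^3+] = 1.68 × 10^-5 M.
Ksp = [Ce^3+][OH^-]^3
Ksp = 5.6 x 10^-6 × (1.68 x 10^-5)^3 = 2.7 x 10^-20

Ksp = 2.7 × 10^-20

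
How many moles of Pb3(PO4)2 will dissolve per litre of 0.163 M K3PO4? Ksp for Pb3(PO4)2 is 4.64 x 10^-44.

Pb3(PO4)2(s) ⇌ 3 Pb^2+(aq) + 2 PO4^3-(aq)
Ksp = [Pb^2+]^3[PO4^3-]^2
If s mol/L dissolves here, [Pb^2+] = 3s, [PO4^3-] = 0.163 + 2s ≈ 0.163 (Ksp is small, so little additional dissolves).
Ksp ≈ (3s)^3 × (0.163)^2
s = 4.01 × 10^-15 M
Check: 2s = 8.0 × 10^-15 ≪ 0.163, so the approximation is valid.

4.01e-15 M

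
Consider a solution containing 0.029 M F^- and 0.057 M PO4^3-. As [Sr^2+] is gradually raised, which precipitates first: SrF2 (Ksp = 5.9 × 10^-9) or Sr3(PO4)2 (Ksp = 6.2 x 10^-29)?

Sr3(PO4)2

Each salt begins to precipitate when Q = Ksp, i.e. when [Sr^2+] reaches its threshold.
For SrF2: 5.9 × 10^-9 = (0.029)^2 × [Sr^2+]  ⇒  [Sr^2+] = 7.0 × 10^-6 M.
For Sr3(PO4)2: 6.2 x 10^-29 = (0.057)^2 × [Sr^2+]^3  ⇒  [Sr^2+] = 2.7 x 10^-9 M.
The salt with the lower threshold [Sr^2+] precipitates first: Sr3(PO4)2.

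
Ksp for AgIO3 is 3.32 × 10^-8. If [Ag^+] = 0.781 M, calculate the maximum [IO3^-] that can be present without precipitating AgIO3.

4.25 × 10^-8 M

AgIO3(s) <=> Ag^+(aq) + IO3^-(aq)
Ksp = [Ag^+][IO3^-]
Precipitation begins when Q = Ksp. With [Ag^+] = 0.781 M:
3.32 × 10^-8 = (0.781) × [IO3^-]
[IO3^-] = (3.32 × 10^-8 / 7.81 × 10^-1) = 4.25 × 10^-8 M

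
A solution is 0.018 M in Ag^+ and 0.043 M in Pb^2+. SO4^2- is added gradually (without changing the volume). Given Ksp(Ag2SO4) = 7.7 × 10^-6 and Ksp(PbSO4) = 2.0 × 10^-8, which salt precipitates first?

PbSO4

Precipitation of each salt starts when its ion product equals its Ksp.
For Ag2SO4: 7.7 × 10^-6 = (0.018)^2 × [SO4^2-]  ⇒  [SO4^2-] = 2.4 × 10^-2 M.
For PbSO4: 2.0 × 10^-8 = 0.043 × [SO4^2-]  ⇒  [SO4^2-] = 4.7 x 10^-7 M.
The salt with the lower threshold [SO4^2-] precipitates first: PbSO4.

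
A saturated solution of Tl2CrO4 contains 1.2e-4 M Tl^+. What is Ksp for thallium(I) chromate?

Tl2CrO4(s) ⇌ 2 Tl^+(aq) + CrO4^2-(aq)
Stoichiometry gives [CrO4^2-] = (1/2)[Tl^+] = 6.00 × 10^-5 M.
Ksp = [Tl^+]^2[CrO4^2-]
Ksp = (1.2 × 10^-4)^2 × 6.00 × 10^-5 = 8.6 x 10^-13

8.6 x 10^-13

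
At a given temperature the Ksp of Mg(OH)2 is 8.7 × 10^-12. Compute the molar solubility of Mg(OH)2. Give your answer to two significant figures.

Mg(OH)2(s) <=> Mg^2+(aq) + 2 OH^-(aq)
Ksp = [Mg^2+][OH^-]^2
If s mol/L of Mg(OH)2 dissolves, [Mg^2+] = s and [OH^-] = 2s.
Substituting: Ksp = s(2s)^2 = 4s^3
s^3 = 8.7 × 10^-12 / 4, so s = 1.3 x 10^-4 M

s = 1.3 × 10^-4 M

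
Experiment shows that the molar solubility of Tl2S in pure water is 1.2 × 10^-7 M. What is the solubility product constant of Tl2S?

Tl2S(s) <=> 2 Tl^+(aq) + S^2-(aq)
For each mole of Tl2S that dissolves: [Tl^+] = 2s, [S^2-] = s.
Ksp = [Tl^+]^2[S^2-]
Substituting: Ksp = (2s)^2s = 4s^3
With s = 1.2 x 10^-7: Ksp = 6.9 × 10^-21

Ksp ≈ 6.9 × 10^-21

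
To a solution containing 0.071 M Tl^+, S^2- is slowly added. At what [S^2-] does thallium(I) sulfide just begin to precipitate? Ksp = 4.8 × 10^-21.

9.5 x 10^-19 M

Tl2S(s) <=> 2 Tl^+ + S^2-
Ksp = [Tl^+]^2[S^2-]
Precipitation begins when Q = Ksp. With [Tl^+] = 0.071 M:
4.8 × 10^-21 = (0.071)^2 × [S^2-]
[S^2-] = (4.8 × 10^-21 / 5.04 x 10^-3) = 9.5 × 10^-19 M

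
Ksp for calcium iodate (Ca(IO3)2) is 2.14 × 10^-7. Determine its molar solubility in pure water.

Ca(IO3)2(s) ⇌ Ca^2+ + 2 IO3^-
Ksp = [Ca^2+][IO3^-]^2
With molar solubility s: [Ca^2+] = s, [IO3^-] = 2s.
So Ksp = s × (2s)^2 = 4s^3
Solving, s = (2.14 × 10^-7/4)^(1/3) = 3.77 × 10^-3 M

s ≈ 3.77 × 10^-3 M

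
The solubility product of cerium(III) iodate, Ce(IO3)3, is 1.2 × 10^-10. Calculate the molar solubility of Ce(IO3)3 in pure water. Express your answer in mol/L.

1.5 × 10^-3 M

Ce(IO3)3(s) ⇌ Ce^3+(aq) + 3 IO3^-(aq)
Ksp = [Ce^3+][IO3^-]^3
Let s = molar solubility. Then [Ce^3+] = s and [IO3^-] = 3s.
Ksp = s(3s)^3 = 27s^4
Solving, s = (1.2 × 10^-10/27)^(1/4) = 1.5 × 10^-3 M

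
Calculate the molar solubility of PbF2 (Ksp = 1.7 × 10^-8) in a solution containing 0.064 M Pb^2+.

s ≈ 2.6 × 10^-4 M

PbF2(s) ⇌ Pb^2+(aq) + 2 F^-(aq)
Ksp = [Pb^2+][F^-]^2
Let s be the molar solubility in this solution. [Pb^2+] = 0.064 + s ≈ 0.064, [F^-] = 2s (since the Pb^2+ already present dominates).
Ksp ≈ 0.064 × (2s)^2
s = 2.6 x 10^-4 M
Check: s = 2.6 × 10^-4 ≪ 0.064, so the approximation is valid.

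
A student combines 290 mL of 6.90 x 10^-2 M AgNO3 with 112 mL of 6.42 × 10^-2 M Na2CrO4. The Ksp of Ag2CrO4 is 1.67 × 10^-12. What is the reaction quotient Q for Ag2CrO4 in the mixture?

Total volume = 290 + 112 = 402 mL.
[Ag^+] = 6.90 × 10^-2 × (290/402) = 4.978 × 10^-2 M
[CrO4^2-] = 6.42 × 10^-2 × (112/402) = 1.789 × 10^-2 M
Ag2CrO4(s) <=> 2 Ag^+ + CrO4^2-, so Q = [Ag^+]^2[CrO4^2-]
Q = (4.978 x 10^-2)^2(1.789 × 10^-2) = 4.43 × 10^-5
Q > Ksp, so Ag2CrO4 will precipitate.

Q ≈ 4.43 × 10^-5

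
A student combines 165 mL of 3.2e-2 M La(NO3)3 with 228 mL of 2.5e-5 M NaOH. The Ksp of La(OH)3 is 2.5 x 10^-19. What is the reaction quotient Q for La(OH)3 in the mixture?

Total volume = 165 + 228 = 393 mL.
[La^3+] = 3.2 × 10^-2 × (165/393) = 1.34 x 10^-2 M
[OH^-] = 2.5 x 10^-5 × (228/393) = 1.45 × 10^-5 M
La(OH)3(s) <=> La^3+ + 3 OH^-, so Q = [La^3+][OH^-]^3
Q = (1.34 x 10^-2)(1.45 x 10^-5)^3 = 4.1 × 10^-17
Q > Ksp, so La(OH)3 will precipitate.

Q = 4.1e-17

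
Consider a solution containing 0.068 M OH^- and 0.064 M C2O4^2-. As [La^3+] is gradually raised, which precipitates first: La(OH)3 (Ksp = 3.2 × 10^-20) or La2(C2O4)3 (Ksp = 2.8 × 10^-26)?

La(OH)3

Each salt begins to precipitate when Q = Ksp, i.e. when [La^3+] reaches its threshold.
For La(OH)3: 3.2 × 10^-20 = (0.068)^3 × [La^3+]  ⇒  [La^3+] = 1.0 × 10^-16 M.
For La2(C2O4)3: 2.8 × 10^-26 = (0.064)^3 × [La^3+]^2  ⇒  [La^3+] = 1.0 × 10^-11 M.
The salt with the lower threshold [La^3+] precipitates first: La(OH)3.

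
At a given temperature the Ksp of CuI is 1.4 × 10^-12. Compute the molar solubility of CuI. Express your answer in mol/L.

s = 1.2 × 10^-6 M

CuI(s) ⇌ Cu^+ + I^-
Ksp = [Cu^+][I^-]
Let s = molar solubility. Then [Cu^+] = s and [I^-] = s.
Ksp = s × s = s^2
s = √(1.4 × 10^-12) = 1.2 × 10^-6 M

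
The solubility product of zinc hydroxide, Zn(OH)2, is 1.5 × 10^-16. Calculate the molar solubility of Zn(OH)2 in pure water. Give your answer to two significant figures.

Zn(OH)2(s) ⇌ Zn^2+(aq) + 2 OH^-(aq)
Ksp = [Zn^2+][OH^-]^2
If s mol/L of Zn(OH)2 dissolves, [Zn^2+] = s and [OH^-] = 2s.
Ksp = s(2s)^2 = 4s^3
Solving, s = (1.5 × 10^-16/4)^(1/3) = 3.3 × 10^-6 M

3.3 x 10^-6 M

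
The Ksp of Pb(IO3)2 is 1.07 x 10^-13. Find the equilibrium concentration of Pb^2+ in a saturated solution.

Pb(IO3)2(s) <=> Pb^2+ + 2 IO3^-
Ksp = [Pb^2+][IO3^-]^2
With molar solubility s: [Pb^2+] = s, [IO3^-] = 2s.
Substituting: Ksp = s(2s)^2 = 4s^3
s = (1.07 x 10^-13 / 4)^(1/3) = 2.991 x 10^-5 M
[Pb^2+] = s = 2.99 × 10^-5 M

[Pb^2+] = 2.99 × 10^-5 M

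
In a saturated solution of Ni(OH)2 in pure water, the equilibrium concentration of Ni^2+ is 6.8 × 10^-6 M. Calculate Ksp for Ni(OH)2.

Ksp ≈ 1.3e-15

Ni(OH)2(s) <=> Ni^2+(aq) + 2 OH^-(aq)
Stoichiometry gives [OH^-] = (2/1)[Ni^2+] = 1.36 x 10^-5 M.
Ksp = [Ni^2+][OH^-]^2
Ksp = 6.8 × 10^-6 × (1.36 × 10^-5)^2 = 1.3 × 10^-15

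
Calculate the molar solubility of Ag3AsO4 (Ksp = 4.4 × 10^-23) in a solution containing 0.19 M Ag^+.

Ag3AsO4(s) ⇌ 3 Ag^+(aq) + AsO4^3-(aq)
Ksp = [Ag^+]^3[AsO4^3-]
Let s = moles of Ag3AsO4 that dissolve per litre. [Ag^+] = 0.19 + 3s ≈ 0.19, [AsO4^3-] = s (since the Ag^+ already present dominates).
Ksp ≈ (0.19)^3 × s
s = 6.4 × 10^-21 M
Check: 3s = 1.9 × 10^-20 ≪ 0.19, so the approximation is valid.

s = 6.4 × 10^-21 M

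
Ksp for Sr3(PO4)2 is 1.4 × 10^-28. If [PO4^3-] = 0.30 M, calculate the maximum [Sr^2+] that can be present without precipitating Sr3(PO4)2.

1.2e-9 M

Sr3(PO4)2(s) ⇌ 3 Sr^2+(aq) + 2 PO4^3-(aq)
Ksp = [Sr^2+]^3[PO4^3-]^2
Precipitation begins when Q = Ksp. With [PO4^3-] = 0.30 M:
1.4 × 10^-28 = (0.30)^2 × [Sr^2+]^3
[Sr^2+] = (1.4 × 10^-28 / 9.00 × 10^-2)^(1/3) = 1.2 × 10^-9 M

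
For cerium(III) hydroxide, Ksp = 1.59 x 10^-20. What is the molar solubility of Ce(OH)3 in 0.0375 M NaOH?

Ce(OH)3(s) ⇌ Ce^3+ + 3 OH^-
Ksp = [Ce^3+][OH^-]^3
If s mol/L dissolves here, [Ce^3+] = s, [OH^-] = 0.0375 + 3s ≈ 0.0375 (since OH^- from NaOH dominates).
Ksp ≈ s × (0.0375)^3
s = 3.02 x 10^-16 M
Check: 3s = 9.0 × 10^-16 ≪ 0.0375, so the approximation is valid.

s = 3.02 x 10^-16 M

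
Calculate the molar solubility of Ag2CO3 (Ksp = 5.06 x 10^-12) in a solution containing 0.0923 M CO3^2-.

s = 3.70e-6 M

Ag2CO3(s) ⇌ 2 Ag^+ + CO3^2-
Ksp = [Ag^+]^2[CO3^2-]
Let s = moles of Ag2CO3 that dissolve per litre. [Ag^+] = 2s, [CO3^2-] = 0.0923 + s ≈ 0.0923 (Ksp is small, so little additional dissolves).
Ksp ≈ (2s)^2 × 0.0923
s = 3.70 × 10^-6 M
Check: s = 3.7 × 10^-6 ≪ 0.0923, so the approximation is valid.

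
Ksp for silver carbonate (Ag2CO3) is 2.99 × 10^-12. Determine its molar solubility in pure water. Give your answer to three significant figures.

s = 9.08 × 10^-5 M

Ag2CO3(s) ⇌ 2 Ag^+(aq) + CO3^2-(aq)
Ksp = [Ag^+]^2[CO3^2-]
Let s = molar solubility. Then [Ag^+] = 2s and [CO3^2-] = s.
Substituting: Ksp = (2s)^2s = 4s^3
s^3 = 2.99 × 10^-12 / 4, so s = 9.08 × 10^-5 M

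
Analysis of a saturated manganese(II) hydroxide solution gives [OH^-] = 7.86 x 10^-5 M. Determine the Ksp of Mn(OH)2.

Mn(OH)2(s) <=> Mn^2+(aq) + 2 OH^-(aq)
Stoichiometry gives [Mn^2+] = (1/2)[OH^-] = 3.930 × 10^-5 M.
Ksp = [Mn^2+][OH^-]^2
Ksp = 3.930 × 10^-5 × (7.86 x 10^-5)^2 = 2.43 × 10^-13

2.43e-13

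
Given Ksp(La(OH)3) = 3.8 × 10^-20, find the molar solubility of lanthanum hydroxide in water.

s ≈ 6.1 × 10^-6 M

La(OH)3(s) <=> La^3+ + 3 OH^-
Ksp = [La^3+][OH^-]^3
For each mole of La(OH)3 that dissolves: [La^3+] = s, [OH^-] = 3s.
Ksp = s(3s)^3 = 27s^4
Solving, s = (3.8 × 10^-20/27)^(1/4) = 6.1 × 10^-6 M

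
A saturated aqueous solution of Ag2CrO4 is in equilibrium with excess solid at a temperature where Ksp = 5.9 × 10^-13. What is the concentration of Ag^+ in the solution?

[Ag^+] ≈ 1.1e-4 M

Ag2CrO4(s) ⇌ 2 Ag^+ + CrO4^2-
Ksp = [Ag^+]^2[CrO4^2-]
If s mol/L of Ag2CrO4 dissolves, [Ag^+] = 2s and [CrO4^2-] = s.
Ksp = (2s)^2s = 4s^3
s^3 = 5.9 × 10^-13 / 4, so s = 5.28 × 10^-5 M
[Ag^+] = 2s = 1.1 × 10^-4 M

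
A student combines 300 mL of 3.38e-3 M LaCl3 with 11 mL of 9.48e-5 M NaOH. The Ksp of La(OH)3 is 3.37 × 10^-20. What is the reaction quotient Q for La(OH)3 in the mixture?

Total volume = 300 + 11 = 311 mL.
[La^3+] = 3.38 x 10^-3 × (300/311) = 3.260 × 10^-3 M
[OH^-] = 9.48 × 10^-5 × (11/311) = 3.353 × 10^-6 M
La(OH)3(s) ⇌ La^3+ + 3 OH^-, so Q = [La^3+][OH^-]^3
Q = (3.260 × 10^-3)(3.353 × 10^-6)^3 = 1.23 x 10^-19
Q > Ksp, so La(OH)3 will precipitate.

Q = 1.23 × 10^-19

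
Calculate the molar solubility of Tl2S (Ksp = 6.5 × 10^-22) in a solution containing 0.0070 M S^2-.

Tl2S(s) <=> 2 Tl^+ + S^2-
Ksp = [Tl^+]^2[S^2-]
Let s = moles of Tl2S that dissolve per litre. [Tl^+] = 2s, [S^2-] = 0.0070 + s ≈ 0.0070 (since the S^2- already present dominates).
Ksp ≈ (2s)^2 × 0.0070
s = 1.5 × 10^-10 M
Check: s = 1.5 × 10^-10 ≪ 0.0070, so the approximation is valid.

1.5 × 10^-10 M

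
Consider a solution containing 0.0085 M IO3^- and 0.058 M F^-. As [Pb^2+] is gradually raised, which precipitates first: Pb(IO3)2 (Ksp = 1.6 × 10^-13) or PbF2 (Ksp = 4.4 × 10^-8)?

Precipitation of each salt starts when its ion product equals its Ksp.
For Pb(IO3)2: 1.6 × 10^-13 = (0.0085)^2 × [Pb^2+]  ⇒  [Pb^2+] = 2.2 × 10^-9 M.
For PbF2: 4.4 × 10^-8 = (0.058)^2 × [Pb^2+]  ⇒  [Pb^2+] = 1.3 x 10^-5 M.
The salt with the lower threshold [Pb^2+] precipitates first: Pb(IO3)2.

Pb(IO3)2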